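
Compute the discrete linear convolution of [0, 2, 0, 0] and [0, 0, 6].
y[0] = 0×0 = 0; y[1] = 0×0 + 2×0 = 0; y[2] = 0×6 + 2×0 + 0×0 = 0; y[3] = 2×6 + 0×0 + 0×0 = 12; y[4] = 0×6 + 0×0 = 0; y[5] = 0×6 = 0

[0, 0, 0, 12, 0, 0]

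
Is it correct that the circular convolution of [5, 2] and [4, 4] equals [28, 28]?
Recompute circular convolution of [5, 2] and [4, 4]: y[0] = 5×4 + 2×4 = 28; y[1] = 5×4 + 2×4 = 28 → [28, 28]. Given [28, 28] matches, so answer: Yes

Yes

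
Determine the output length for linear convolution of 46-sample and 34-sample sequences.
Linear/full convolution length: m + n - 1 = 46 + 34 - 1 = 79

79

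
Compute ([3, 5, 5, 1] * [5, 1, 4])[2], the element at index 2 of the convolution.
Use y[k] = Σ_i a[i]·b[k-i] at k=2. y[2] = 3×4 + 5×1 + 5×5 = 42

42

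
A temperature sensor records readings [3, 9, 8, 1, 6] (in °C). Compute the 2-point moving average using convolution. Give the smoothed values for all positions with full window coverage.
2-point moving average kernel = [1, 1]. Apply in 'valid' mode (full window coverage): avg[0] = (3 + 9) / 2 = 6.0; avg[1] = (9 + 8) / 2 = 8.5; avg[2] = (8 + 1) / 2 = 4.5; avg[3] = (1 + 6) / 2 = 3.5. Smoothed values: [6.0, 8.5, 4.5, 3.5]

[6.0, 8.5, 4.5, 3.5]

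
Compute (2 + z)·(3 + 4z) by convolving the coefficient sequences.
Ascending coefficients: a = [2, 1], b = [3, 4]. c[0] = 2×3 = 6; c[1] = 2×4 + 1×3 = 11; c[2] = 1×4 = 4. Result coefficients: [6, 11, 4] → 6 + 11z + 4z^2

6 + 11z + 4z^2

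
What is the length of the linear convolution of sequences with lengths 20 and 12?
Linear/full convolution length: m + n - 1 = 20 + 12 - 1 = 31

31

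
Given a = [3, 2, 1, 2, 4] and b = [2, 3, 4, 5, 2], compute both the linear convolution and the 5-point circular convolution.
Linear: y_lin[0] = 3×2 = 6; y_lin[1] = 3×3 + 2×2 = 13; y_lin[2] = 3×4 + 2×3 + 1×2 = 20; y_lin[3] = 3×5 + 2×4 + 1×3 + 2×2 = 30; y_lin[4] = 3×2 + 2×5 + 1×4 + 2×3 + 4×2 = 34; y_lin[5] = 2×2 + 1×5 + 2×4 + 4×3 = 29; y_lin[6] = 1×2 + 2×5 + 4×4 = 28; y_lin[7] = 2×2 + 4×5 = 24; y_lin[8] = 4×2 = 8 → [6, 13, 20, 30, 34, 29, 28, 24, 8]. Circular (length 5): y[0] = 3×2 + 2×2 + 1×5 + 2×4 + 4×3 = 35; y[1] = 3×3 + 2×2 + 1×2 + 2×5 + 4×4 = 41; y[2] = 3×4 + 2×3 + 1×2 + 2×2 + 4×5 = 44; y[3] = 3×5 + 2×4 + 1×3 + 2×2 + 4×2 = 38; y[4] = 3×2 + 2×5 + 1×4 + 2×3 + 4×2 = 34 → [35, 41, 44, 38, 34]

Linear: [6, 13, 20, 30, 34, 29, 28, 24, 8], Circular: [35, 41, 44, 38, 34]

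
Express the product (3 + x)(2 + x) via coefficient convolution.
Ascending coefficients: a = [3, 1], b = [2, 1]. c[0] = 3×2 = 6; c[1] = 3×1 + 1×2 = 5; c[2] = 1×1 = 1. Result coefficients: [6, 5, 1] → 6 + 5x + x^2

6 + 5x + x^2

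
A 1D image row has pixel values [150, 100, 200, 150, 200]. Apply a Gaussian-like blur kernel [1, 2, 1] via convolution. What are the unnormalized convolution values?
Convolve image row [150, 100, 200, 150, 200] with kernel [1, 2, 1]: y[0] = 150×1 = 150; y[1] = 150×2 + 100×1 = 400; y[2] = 150×1 + 100×2 + 200×1 = 550; y[3] = 100×1 + 200×2 + 150×1 = 650; y[4] = 200×1 + 150×2 + 200×1 = 700; y[5] = 150×1 + 200×2 = 550; y[6] = 200×1 = 200 → [150, 400, 550, 650, 700, 550, 200]. Normalization factor = sum(kernel) = 4.

[150, 400, 550, 650, 700, 550, 200]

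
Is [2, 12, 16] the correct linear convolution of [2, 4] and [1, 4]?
Recompute linear convolution of [2, 4] and [1, 4]: y[0] = 2×1 = 2; y[1] = 2×4 + 4×1 = 12; y[2] = 4×4 = 16 → [2, 12, 16]. Given [2, 12, 16] matches, so answer: Yes

Yes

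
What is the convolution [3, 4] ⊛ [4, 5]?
y[0] = 3×4 = 12; y[1] = 3×5 + 4×4 = 31; y[2] = 4×5 = 20

[12, 31, 20]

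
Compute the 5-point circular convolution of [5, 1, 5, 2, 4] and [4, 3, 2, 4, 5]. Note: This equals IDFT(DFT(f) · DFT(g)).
Either evaluate y[k] = Σ_j f[j]·g[(k-j) mod 5] directly, or use IDFT(DFT(f) · DFT(g)). y[0] = 5×4 + 1×5 + 5×4 + 2×2 + 4×3 = 61; y[1] = 5×3 + 1×4 + 5×5 + 2×4 + 4×2 = 60; y[2] = 5×2 + 1×3 + 5×4 + 2×5 + 4×4 = 59; y[3] = 5×4 + 1×2 + 5×3 + 2×4 + 4×5 = 65; y[4] = 5×5 + 1×4 + 5×2 + 2×3 + 4×4 = 61. Result: [61, 60, 59, 65, 61]

[61, 60, 59, 65, 61]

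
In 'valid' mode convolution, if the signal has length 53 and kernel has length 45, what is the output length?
'Valid' mode counts only positions where the kernel fully overlaps the signal: m - n + 1 = 53 - 45 + 1 = 9

9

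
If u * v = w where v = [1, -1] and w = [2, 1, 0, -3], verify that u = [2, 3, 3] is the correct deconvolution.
Forward-compute [2, 3, 3] * [1, -1]: w[0] = 2×1 = 2; w[1] = 2×-1 + 3×1 = 1; w[2] = 3×-1 + 3×1 = 0; w[3] = 3×-1 = -3 → [2, 1, 0, -3]. Matches given w = [2, 1, 0, -3], so verified.

Verified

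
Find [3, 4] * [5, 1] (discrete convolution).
y[0] = 3×5 = 15; y[1] = 3×1 + 4×5 = 23; y[2] = 4×1 = 4

[15, 23, 4]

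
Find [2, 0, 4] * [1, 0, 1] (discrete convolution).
y[0] = 2×1 = 2; y[1] = 2×0 + 0×1 = 0; y[2] = 2×1 + 0×0 + 4×1 = 6; y[3] = 0×1 + 4×0 = 0; y[4] = 4×1 = 4

[2, 0, 6, 0, 4]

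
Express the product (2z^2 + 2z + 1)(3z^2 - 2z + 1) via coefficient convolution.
Ascending coefficients: a = [1, 2, 2], b = [1, -2, 3]. c[0] = 1×1 = 1; c[1] = 1×-2 + 2×1 = 0; c[2] = 1×3 + 2×-2 + 2×1 = 1; c[3] = 2×3 + 2×-2 = 2; c[4] = 2×3 = 6. Result coefficients: [1, 0, 1, 2, 6] → 6z^4 + 2z^3 + z^2 + 1

6z^4 + 2z^3 + z^2 + 1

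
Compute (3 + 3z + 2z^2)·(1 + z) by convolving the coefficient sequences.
Ascending coefficients: a = [3, 3, 2], b = [1, 1]. c[0] = 3×1 = 3; c[1] = 3×1 + 3×1 = 6; c[2] = 3×1 + 2×1 = 5; c[3] = 2×1 = 2. Result coefficients: [3, 6, 5, 2] → 3 + 6z + 5z^2 + 2z^3

3 + 6z + 5z^2 + 2z^3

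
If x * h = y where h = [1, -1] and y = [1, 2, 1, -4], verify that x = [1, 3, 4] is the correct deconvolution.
Forward-compute [1, 3, 4] * [1, -1]: y[0] = 1×1 = 1; y[1] = 1×-1 + 3×1 = 2; y[2] = 3×-1 + 4×1 = 1; y[3] = 4×-1 = -4 → [1, 2, 1, -4]. Matches given y = [1, 2, 1, -4], so verified.

Verified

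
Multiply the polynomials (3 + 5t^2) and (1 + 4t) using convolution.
Ascending coefficients: a = [3, 0, 5], b = [1, 4]. c[0] = 3×1 = 3; c[1] = 3×4 + 0×1 = 12; c[2] = 0×4 + 5×1 = 5; c[3] = 5×4 = 20. Result coefficients: [3, 12, 5, 20] → 3 + 12t + 5t^2 + 20t^3

3 + 12t + 5t^2 + 20t^3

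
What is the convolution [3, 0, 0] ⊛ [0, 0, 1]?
y[0] = 3×0 = 0; y[1] = 3×0 + 0×0 = 0; y[2] = 3×1 + 0×0 + 0×0 = 3; y[3] = 0×1 + 0×0 = 0; y[4] = 0×1 = 0

[0, 0, 3, 0, 0]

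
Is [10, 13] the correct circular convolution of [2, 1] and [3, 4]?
Recompute circular convolution of [2, 1] and [3, 4]: y[0] = 2×3 + 1×4 = 10; y[1] = 2×4 + 1×3 = 11 → [10, 11]. Compare to given [10, 13]: they differ at index 1: given 13, correct 11, so answer: No

No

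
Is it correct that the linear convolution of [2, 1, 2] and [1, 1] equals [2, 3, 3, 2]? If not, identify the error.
Recompute linear convolution of [2, 1, 2] and [1, 1]: y[0] = 2×1 = 2; y[1] = 2×1 + 1×1 = 3; y[2] = 1×1 + 2×1 = 3; y[3] = 2×1 = 2 → [2, 3, 3, 2]. Given [2, 3, 3, 2] matches, so answer: Yes

Yes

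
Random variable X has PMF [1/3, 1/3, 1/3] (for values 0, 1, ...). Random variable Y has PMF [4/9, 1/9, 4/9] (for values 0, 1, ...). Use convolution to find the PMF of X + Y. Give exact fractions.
P(X+Y=k) = Σ_i P(X=i)·P(Y=k-i) — a convolution of [1/3, 1/3, 1/3] and [4/9, 1/9, 4/9]. P(X+Y=0) = (1/3)×(4/9) = 4/27; P(X+Y=1) = (1/3)×(1/9) + (1/3)×(4/9) = 1/27 + 4/27 = 5/27; P(X+Y=2) = (1/3)×(4/9) + (1/3)×(1/9) + (1/3)×(4/9) = 4/27 + 1/27 + 4/27 = 1/3; P(X+Y=3) = (1/3)×(4/9) + (1/3)×(1/9) = 4/27 + 1/27 = 5/27; P(X+Y=4) = (1/3)×(4/9) = 4/27. PMF: [4/27, 5/27, 1/3, 5/27, 4/27] (sums to 1 ✓)

[4/27, 5/27, 1/3, 5/27, 4/27]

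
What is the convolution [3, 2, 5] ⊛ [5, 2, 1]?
y[0] = 3×5 = 15; y[1] = 3×2 + 2×5 = 16; y[2] = 3×1 + 2×2 + 5×5 = 32; y[3] = 2×1 + 5×2 = 12; y[4] = 5×1 = 5

[15, 16, 32, 12, 5]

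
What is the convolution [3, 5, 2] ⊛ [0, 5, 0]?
y[0] = 3×0 = 0; y[1] = 3×5 + 5×0 = 15; y[2] = 3×0 + 5×5 + 2×0 = 25; y[3] = 5×0 + 2×5 = 10; y[4] = 2×0 = 0

[0, 15, 25, 10, 0]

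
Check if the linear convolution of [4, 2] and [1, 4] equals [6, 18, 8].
Recompute linear convolution of [4, 2] and [1, 4]: y[0] = 4×1 = 4; y[1] = 4×4 + 2×1 = 18; y[2] = 2×4 = 8 → [4, 18, 8]. Compare to given [6, 18, 8]: they differ at index 0: given 6, correct 4, so answer: No

No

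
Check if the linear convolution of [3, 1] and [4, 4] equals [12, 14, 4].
Recompute linear convolution of [3, 1] and [4, 4]: y[0] = 3×4 = 12; y[1] = 3×4 + 1×4 = 16; y[2] = 1×4 = 4 → [12, 16, 4]. Compare to given [12, 14, 4]: they differ at index 1: given 14, correct 16, so answer: No

No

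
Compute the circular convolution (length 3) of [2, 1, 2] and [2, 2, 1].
Use y[k] = Σ_j s[j]·t[(k-j) mod 3]. y[0] = 2×2 + 1×1 + 2×2 = 9; y[1] = 2×2 + 1×2 + 2×1 = 8; y[2] = 2×1 + 1×2 + 2×2 = 8. Result: [9, 8, 8]

[9, 8, 8]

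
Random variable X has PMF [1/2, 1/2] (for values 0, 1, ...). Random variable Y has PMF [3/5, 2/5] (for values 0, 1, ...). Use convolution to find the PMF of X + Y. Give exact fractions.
P(X+Y=k) = Σ_i P(X=i)·P(Y=k-i) — a convolution of [1/2, 1/2] and [3/5, 2/5]. P(X+Y=0) = (1/2)×(3/5) = 3/10; P(X+Y=1) = (1/2)×(2/5) + (1/2)×(3/5) = 1/5 + 3/10 = 1/2; P(X+Y=2) = (1/2)×(2/5) = 1/5. PMF: [3/10, 1/2, 1/5] (sums to 1 ✓)

[3/10, 1/2, 1/5]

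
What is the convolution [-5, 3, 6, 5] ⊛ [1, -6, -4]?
y[0] = -5×1 = -5; y[1] = -5×-6 + 3×1 = 33; y[2] = -5×-4 + 3×-6 + 6×1 = 8; y[3] = 3×-4 + 6×-6 + 5×1 = -43; y[4] = 6×-4 + 5×-6 = -54; y[5] = 5×-4 = -20

[-5, 33, 8, -43, -54, -20]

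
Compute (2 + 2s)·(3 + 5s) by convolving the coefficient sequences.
Ascending coefficients: a = [2, 2], b = [3, 5]. c[0] = 2×3 = 6; c[1] = 2×5 + 2×3 = 16; c[2] = 2×5 = 10. Result coefficients: [6, 16, 10] → 6 + 16s + 10s^2

6 + 16s + 10s^2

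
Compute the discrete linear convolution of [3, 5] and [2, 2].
y[0] = 3×2 = 6; y[1] = 3×2 + 5×2 = 16; y[2] = 5×2 = 10

[6, 16, 10]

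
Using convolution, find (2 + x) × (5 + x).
Ascending coefficients: a = [2, 1], b = [5, 1]. c[0] = 2×5 = 10; c[1] = 2×1 + 1×5 = 7; c[2] = 1×1 = 1. Result coefficients: [10, 7, 1] → 10 + 7x + x^2

10 + 7x + x^2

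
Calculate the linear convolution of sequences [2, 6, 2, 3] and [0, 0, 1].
y[0] = 2×0 = 0; y[1] = 2×0 + 6×0 = 0; y[2] = 2×1 + 6×0 + 2×0 = 2; y[3] = 6×1 + 2×0 + 3×0 = 6; y[4] = 2×1 + 3×0 = 2; y[5] = 3×1 = 3

[0, 0, 2, 6, 2, 3]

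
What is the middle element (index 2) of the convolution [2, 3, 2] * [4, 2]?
Use y[k] = Σ_i a[i]·b[k-i] at k=2. y[2] = 3×2 + 2×4 = 14

14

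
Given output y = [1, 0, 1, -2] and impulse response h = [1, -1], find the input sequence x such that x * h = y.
Deconvolve y=[1, 0, 1, -2] by h=[1, -1]. Since h[0]=1, solve forward: x[0] = y[0] / 1 = 1; x[1] = (y[1] - 1×-1) / 1 = 1; x[2] = (y[2] - 1×-1) / 1 = 2. So x = [1, 1, 2]. Check by forward convolution: y[0] = 1×1 = 1; y[1] = 1×-1 + 1×1 = 0; y[2] = 1×-1 + 2×1 = 1; y[3] = 2×-1 = -2

[1, 1, 2]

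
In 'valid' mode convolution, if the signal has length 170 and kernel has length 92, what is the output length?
'Valid' mode counts only positions where the kernel fully overlaps the signal: m - n + 1 = 170 - 92 + 1 = 79

79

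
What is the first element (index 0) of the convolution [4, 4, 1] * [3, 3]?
Use y[k] = Σ_i a[i]·b[k-i] at k=0. y[0] = 4×3 = 12

12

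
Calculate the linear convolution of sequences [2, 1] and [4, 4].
y[0] = 2×4 = 8; y[1] = 2×4 + 1×4 = 12; y[2] = 1×4 = 4

[8, 12, 4]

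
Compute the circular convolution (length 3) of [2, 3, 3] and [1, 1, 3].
Use y[k] = Σ_j f[j]·g[(k-j) mod 3]. y[0] = 2×1 + 3×3 + 3×1 = 14; y[1] = 2×1 + 3×1 + 3×3 = 14; y[2] = 2×3 + 3×1 + 3×1 = 12. Result: [14, 14, 12]

[14, 14, 12]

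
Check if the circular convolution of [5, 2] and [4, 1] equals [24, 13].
Recompute circular convolution of [5, 2] and [4, 1]: y[0] = 5×4 + 2×1 = 22; y[1] = 5×1 + 2×4 = 13 → [22, 13]. Compare to given [24, 13]: they differ at index 0: given 24, correct 22, so answer: No

No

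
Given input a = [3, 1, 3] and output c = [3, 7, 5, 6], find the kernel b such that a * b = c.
Output length 4 = len(a) + len(b) - 1 ⇒ len(b) = 2. Solve b forward using b[k] = (c[k] - Σ_{i≥1} a[i]·b[k-i]) / a[0]: b[0] = c[0] / a[0] = 3 / 3 = 1; b[1] = (c[1] - 1×1) / a[0] = (7 - 1×1) / 3 = 2. So b = [1, 2]. Forward-check [3, 1, 3] * [1, 2]: c[0] = 3×1 = 3; c[1] = 3×2 + 1×1 = 7; c[2] = 1×2 + 3×1 = 5; c[3] = 3×2 = 6 → [3, 7, 5, 6] ✓

[1, 2]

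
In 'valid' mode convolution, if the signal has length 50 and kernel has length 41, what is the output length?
'Valid' mode counts only positions where the kernel fully overlaps the signal: m - n + 1 = 50 - 41 + 1 = 10

10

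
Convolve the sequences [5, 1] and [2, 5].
y[0] = 5×2 = 10; y[1] = 5×5 + 1×2 = 27; y[2] = 1×5 = 5

[10, 27, 5]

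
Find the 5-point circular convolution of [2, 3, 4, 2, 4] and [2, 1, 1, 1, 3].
Use y[k] = Σ_j f[j]·g[(k-j) mod 5]. y[0] = 2×2 + 3×3 + 4×1 + 2×1 + 4×1 = 23; y[1] = 2×1 + 3×2 + 4×3 + 2×1 + 4×1 = 26; y[2] = 2×1 + 3×1 + 4×2 + 2×3 + 4×1 = 23; y[3] = 2×1 + 3×1 + 4×1 + 2×2 + 4×3 = 25; y[4] = 2×3 + 3×1 + 4×1 + 2×1 + 4×2 = 23. Result: [23, 26, 23, 25, 23]

[23, 26, 23, 25, 23]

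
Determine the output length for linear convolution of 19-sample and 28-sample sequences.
Linear/full convolution length: m + n - 1 = 19 + 28 - 1 = 46

46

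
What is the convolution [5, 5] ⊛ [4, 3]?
y[0] = 5×4 = 20; y[1] = 5×3 + 5×4 = 35; y[2] = 5×3 = 15

[20, 35, 15]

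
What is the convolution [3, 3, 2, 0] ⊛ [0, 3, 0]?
y[0] = 3×0 = 0; y[1] = 3×3 + 3×0 = 9; y[2] = 3×0 + 3×3 + 2×0 = 9; y[3] = 3×0 + 2×3 + 0×0 = 6; y[4] = 2×0 + 0×3 = 0; y[5] = 0×0 = 0

[0, 9, 9, 6, 0, 0]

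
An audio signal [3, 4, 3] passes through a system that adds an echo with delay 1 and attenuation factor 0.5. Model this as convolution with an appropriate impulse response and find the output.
Direct-path + delayed-attenuated-path model → impulse response h = [1, 0.5] (1 at lag 0, 0.5 at lag 1). Output y[n] = x[n] + 0.5·x[n - 1] (with x[n] = 0 outside 0..2): y[0] = 3 + 0.5×0 = 3; y[1] = 4 + 0.5×3 = 5.5; y[2] = 3 + 0.5×4 = 5.0; y[3] = 0 + 0.5×3 = 1.5. So y = [3, 5.5, 5.0, 1.5]

[3, 5.5, 5.0, 1.5]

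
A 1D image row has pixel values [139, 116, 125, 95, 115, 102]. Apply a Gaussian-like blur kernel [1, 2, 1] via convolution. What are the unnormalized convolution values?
Convolve image row [139, 116, 125, 95, 115, 102] with kernel [1, 2, 1]: y[0] = 139×1 = 139; y[1] = 139×2 + 116×1 = 394; y[2] = 139×1 + 116×2 + 125×1 = 496; y[3] = 116×1 + 125×2 + 95×1 = 461; y[4] = 125×1 + 95×2 + 115×1 = 430; y[5] = 95×1 + 115×2 + 102×1 = 427; y[6] = 115×1 + 102×2 = 319; y[7] = 102×1 = 102 → [139, 394, 496, 461, 430, 427, 319, 102]. Normalization factor = sum(kernel) = 4.

[139, 394, 496, 461, 430, 427, 319, 102]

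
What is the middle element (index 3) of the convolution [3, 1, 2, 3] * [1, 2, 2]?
Use y[k] = Σ_i a[i]·b[k-i] at k=3. y[3] = 1×2 + 2×2 + 3×1 = 9

9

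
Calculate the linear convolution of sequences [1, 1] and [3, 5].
y[0] = 1×3 = 3; y[1] = 1×5 + 1×3 = 8; y[2] = 1×5 = 5

[3, 8, 5]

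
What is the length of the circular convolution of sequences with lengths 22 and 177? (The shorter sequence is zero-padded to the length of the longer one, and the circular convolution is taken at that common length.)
Circular convolution (zero-padding the shorter input) has length max(m, n) = max(22, 177) = 177

177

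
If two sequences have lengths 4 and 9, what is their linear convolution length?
Linear/full convolution length: m + n - 1 = 4 + 9 - 1 = 12

12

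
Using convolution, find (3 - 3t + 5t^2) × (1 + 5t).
Ascending coefficients: a = [3, -3, 5], b = [1, 5]. c[0] = 3×1 = 3; c[1] = 3×5 + -3×1 = 12; c[2] = -3×5 + 5×1 = -10; c[3] = 5×5 = 25. Result coefficients: [3, 12, -10, 25] → 3 + 12t - 10t^2 + 25t^3

3 + 12t - 10t^2 + 25t^3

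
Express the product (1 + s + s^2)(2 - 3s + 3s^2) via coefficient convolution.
Ascending coefficients: a = [1, 1, 1], b = [2, -3, 3]. c[0] = 1×2 = 2; c[1] = 1×-3 + 1×2 = -1; c[2] = 1×3 + 1×-3 + 1×2 = 2; c[3] = 1×3 + 1×-3 = 0; c[4] = 1×3 = 3. Result coefficients: [2, -1, 2, 0, 3] → 2 - s + 2s^2 + 3s^4

2 - s + 2s^2 + 3s^4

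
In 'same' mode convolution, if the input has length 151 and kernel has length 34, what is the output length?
'Same' mode returns an output with the same length as the input: 151

151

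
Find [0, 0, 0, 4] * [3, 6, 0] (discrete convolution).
y[0] = 0×3 = 0; y[1] = 0×6 + 0×3 = 0; y[2] = 0×0 + 0×6 + 0×3 = 0; y[3] = 0×0 + 0×6 + 4×3 = 12; y[4] = 0×0 + 4×6 = 24; y[5] = 4×0 = 0

[0, 0, 0, 12, 24, 0]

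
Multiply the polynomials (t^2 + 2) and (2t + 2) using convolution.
Ascending coefficients: a = [2, 0, 1], b = [2, 2]. c[0] = 2×2 = 4; c[1] = 2×2 + 0×2 = 4; c[2] = 0×2 + 1×2 = 2; c[3] = 1×2 = 2. Result coefficients: [4, 4, 2, 2] → 2t^3 + 2t^2 + 4t + 4

2t^3 + 2t^2 + 4t + 4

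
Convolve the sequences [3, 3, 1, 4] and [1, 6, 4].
y[0] = 3×1 = 3; y[1] = 3×6 + 3×1 = 21; y[2] = 3×4 + 3×6 + 1×1 = 31; y[3] = 3×4 + 1×6 + 4×1 = 22; y[4] = 1×4 + 4×6 = 28; y[5] = 4×4 = 16

[3, 21, 31, 22, 28, 16]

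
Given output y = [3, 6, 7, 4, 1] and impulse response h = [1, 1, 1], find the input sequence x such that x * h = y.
Deconvolve y=[3, 6, 7, 4, 1] by h=[1, 1, 1]. Since h[0]=1, solve forward: x[0] = y[0] / 1 = 3; x[1] = (y[1] - 3×1) / 1 = 3; x[2] = (y[2] - 3×1 - 3×1) / 1 = 1. So x = [3, 3, 1]. Check by forward convolution: y[0] = 3×1 = 3; y[1] = 3×1 + 3×1 = 6; y[2] = 3×1 + 3×1 + 1×1 = 7; y[3] = 3×1 + 1×1 = 4; y[4] = 1×1 = 1

[3, 3, 1]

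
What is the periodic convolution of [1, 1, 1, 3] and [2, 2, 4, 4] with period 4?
Use y[k] = Σ_j u[j]·v[(k-j) mod 4]. y[0] = 1×2 + 1×4 + 1×4 + 3×2 = 16; y[1] = 1×2 + 1×2 + 1×4 + 3×4 = 20; y[2] = 1×4 + 1×2 + 1×2 + 3×4 = 20; y[3] = 1×4 + 1×4 + 1×2 + 3×2 = 16. Result: [16, 20, 20, 16]

[16, 20, 20, 16]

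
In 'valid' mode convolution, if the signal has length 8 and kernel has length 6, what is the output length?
'Valid' mode counts only positions where the kernel fully overlaps the signal: m - n + 1 = 8 - 6 + 1 = 3

3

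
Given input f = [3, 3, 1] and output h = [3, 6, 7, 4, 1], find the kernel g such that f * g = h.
Output length 5 = len(f) + len(g) - 1 ⇒ len(g) = 3. Solve g forward using g[k] = (h[k] - Σ_{i≥1} f[i]·g[k-i]) / f[0]: g[0] = h[0] / f[0] = 3 / 3 = 1; g[1] = (h[1] - 3×1) / f[0] = (6 - 3×1) / 3 = 1; g[2] = (h[2] - 3×1 - 1×1) / f[0] = (7 - 3×1 - 1×1) / 3 = 1. So g = [1, 1, 1]. Forward-check [3, 3, 1] * [1, 1, 1]: h[0] = 3×1 = 3; h[1] = 3×1 + 3×1 = 6; h[2] = 3×1 + 3×1 + 1×1 = 7; h[3] = 3×1 + 1×1 = 4; h[4] = 1×1 = 1 → [3, 6, 7, 4, 1] ✓

[1, 1, 1]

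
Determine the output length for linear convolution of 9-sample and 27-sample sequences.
Linear/full convolution length: m + n - 1 = 9 + 27 - 1 = 35

35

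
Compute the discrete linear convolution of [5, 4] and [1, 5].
y[0] = 5×1 = 5; y[1] = 5×5 + 4×1 = 29; y[2] = 4×5 = 20

[5, 29, 20]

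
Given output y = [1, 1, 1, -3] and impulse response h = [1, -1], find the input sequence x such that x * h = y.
Deconvolve y=[1, 1, 1, -3] by h=[1, -1]. Since h[0]=1, solve forward: x[0] = y[0] / 1 = 1; x[1] = (y[1] - 1×-1) / 1 = 2; x[2] = (y[2] - 2×-1) / 1 = 3. So x = [1, 2, 3]. Check by forward convolution: y[0] = 1×1 = 1; y[1] = 1×-1 + 2×1 = 1; y[2] = 2×-1 + 3×1 = 1; y[3] = 3×-1 = -3

[1, 2, 3]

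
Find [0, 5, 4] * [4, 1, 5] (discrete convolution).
y[0] = 0×4 = 0; y[1] = 0×1 + 5×4 = 20; y[2] = 0×5 + 5×1 + 4×4 = 21; y[3] = 5×5 + 4×1 = 29; y[4] = 4×5 = 20

[0, 20, 21, 29, 20]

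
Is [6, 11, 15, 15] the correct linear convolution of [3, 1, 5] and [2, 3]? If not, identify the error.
Recompute linear convolution of [3, 1, 5] and [2, 3]: y[0] = 3×2 = 6; y[1] = 3×3 + 1×2 = 11; y[2] = 1×3 + 5×2 = 13; y[3] = 5×3 = 15 → [6, 11, 13, 15]. Compare to given [6, 11, 15, 15]: they differ at index 2: given 15, correct 13, so answer: No

No. Error at index 2: given 15, correct 13.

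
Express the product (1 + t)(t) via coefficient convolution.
Ascending coefficients: a = [1, 1], b = [0, 1]. c[0] = 1×0 = 0; c[1] = 1×1 + 1×0 = 1; c[2] = 1×1 = 1. Result coefficients: [0, 1, 1] → t + t^2

t + t^2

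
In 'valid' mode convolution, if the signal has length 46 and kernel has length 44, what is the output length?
'Valid' mode counts only positions where the kernel fully overlaps the signal: m - n + 1 = 46 - 44 + 1 = 3

3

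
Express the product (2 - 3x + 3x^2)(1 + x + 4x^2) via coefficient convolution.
Ascending coefficients: a = [2, -3, 3], b = [1, 1, 4]. c[0] = 2×1 = 2; c[1] = 2×1 + -3×1 = -1; c[2] = 2×4 + -3×1 + 3×1 = 8; c[3] = -3×4 + 3×1 = -9; c[4] = 3×4 = 12. Result coefficients: [2, -1, 8, -9, 12] → 2 - x + 8x^2 - 9x^3 + 12x^4

2 - x + 8x^2 - 9x^3 + 12x^4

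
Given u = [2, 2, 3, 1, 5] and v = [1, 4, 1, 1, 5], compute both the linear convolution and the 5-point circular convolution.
Linear: y_lin[0] = 2×1 = 2; y_lin[1] = 2×4 + 2×1 = 10; y_lin[2] = 2×1 + 2×4 + 3×1 = 13; y_lin[3] = 2×1 + 2×1 + 3×4 + 1×1 = 17; y_lin[4] = 2×5 + 2×1 + 3×1 + 1×4 + 5×1 = 24; y_lin[5] = 2×5 + 3×1 + 1×1 + 5×4 = 34; y_lin[6] = 3×5 + 1×1 + 5×1 = 21; y_lin[7] = 1×5 + 5×1 = 10; y_lin[8] = 5×5 = 25 → [2, 10, 13, 17, 24, 34, 21, 10, 25]. Circular (length 5): y[0] = 2×1 + 2×5 + 3×1 + 1×1 + 5×4 = 36; y[1] = 2×4 + 2×1 + 3×5 + 1×1 + 5×1 = 31; y[2] = 2×1 + 2×4 + 3×1 + 1×5 + 5×1 = 23; y[3] = 2×1 + 2×1 + 3×4 + 1×1 + 5×5 = 42; y[4] = 2×5 + 2×1 + 3×1 + 1×4 + 5×1 = 24 → [36, 31, 23, 42, 24]

Linear: [2, 10, 13, 17, 24, 34, 21, 10, 25], Circular: [36, 31, 23, 42, 24]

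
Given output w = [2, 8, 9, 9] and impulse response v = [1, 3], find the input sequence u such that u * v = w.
Deconvolve w=[2, 8, 9, 9] by v=[1, 3]. Since v[0]=1, solve forward: u[0] = w[0] / 1 = 2; u[1] = (w[1] - 2×3) / 1 = 2; u[2] = (w[2] - 2×3) / 1 = 3. So u = [2, 2, 3]. Check by forward convolution: w[0] = 2×1 = 2; w[1] = 2×3 + 2×1 = 8; w[2] = 2×3 + 3×1 = 9; w[3] = 3×3 = 9

[2, 2, 3]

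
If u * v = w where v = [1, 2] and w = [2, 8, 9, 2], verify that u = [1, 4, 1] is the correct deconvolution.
Forward-compute [1, 4, 1] * [1, 2]: w[0] = 1×1 = 1; w[1] = 1×2 + 4×1 = 6; w[2] = 4×2 + 1×1 = 9; w[3] = 1×2 = 2 → [1, 6, 9, 2]. Does not match given w = [2, 8, 9, 2].

Not verified. [1, 4, 1] * [1, 2] = [1, 6, 9, 2], which differs from [2, 8, 9, 2] at index 0.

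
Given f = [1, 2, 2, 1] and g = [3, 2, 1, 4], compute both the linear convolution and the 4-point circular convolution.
Linear: y_lin[0] = 1×3 = 3; y_lin[1] = 1×2 + 2×3 = 8; y_lin[2] = 1×1 + 2×2 + 2×3 = 11; y_lin[3] = 1×4 + 2×1 + 2×2 + 1×3 = 13; y_lin[4] = 2×4 + 2×1 + 1×2 = 12; y_lin[5] = 2×4 + 1×1 = 9; y_lin[6] = 1×4 = 4 → [3, 8, 11, 13, 12, 9, 4]. Circular (length 4): y[0] = 1×3 + 2×4 + 2×1 + 1×2 = 15; y[1] = 1×2 + 2×3 + 2×4 + 1×1 = 17; y[2] = 1×1 + 2×2 + 2×3 + 1×4 = 15; y[3] = 1×4 + 2×1 + 2×2 + 1×3 = 13 → [15, 17, 15, 13]

Linear: [3, 8, 11, 13, 12, 9, 4], Circular: [15, 17, 15, 13]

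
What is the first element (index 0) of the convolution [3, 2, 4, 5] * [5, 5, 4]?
Use y[k] = Σ_i a[i]·b[k-i] at k=0. y[0] = 3×5 = 15

15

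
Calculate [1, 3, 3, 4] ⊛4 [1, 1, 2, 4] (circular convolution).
Use y[k] = Σ_j x[j]·h[(k-j) mod 4]. y[0] = 1×1 + 3×4 + 3×2 + 4×1 = 23; y[1] = 1×1 + 3×1 + 3×4 + 4×2 = 24; y[2] = 1×2 + 3×1 + 3×1 + 4×4 = 24; y[3] = 1×4 + 3×2 + 3×1 + 4×1 = 17. Result: [23, 24, 24, 17]

[23, 24, 24, 17]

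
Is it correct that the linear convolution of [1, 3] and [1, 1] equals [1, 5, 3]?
Recompute linear convolution of [1, 3] and [1, 1]: y[0] = 1×1 = 1; y[1] = 1×1 + 3×1 = 4; y[2] = 3×1 = 3 → [1, 4, 3]. Compare to given [1, 5, 3]: they differ at index 1: given 5, correct 4, so answer: No

No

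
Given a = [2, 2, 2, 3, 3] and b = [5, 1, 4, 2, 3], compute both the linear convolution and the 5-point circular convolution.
Linear: y_lin[0] = 2×5 = 10; y_lin[1] = 2×1 + 2×5 = 12; y_lin[2] = 2×4 + 2×1 + 2×5 = 20; y_lin[3] = 2×2 + 2×4 + 2×1 + 3×5 = 29; y_lin[4] = 2×3 + 2×2 + 2×4 + 3×1 + 3×5 = 36; y_lin[5] = 2×3 + 2×2 + 3×4 + 3×1 = 25; y_lin[6] = 2×3 + 3×2 + 3×4 = 24; y_lin[7] = 3×3 + 3×2 = 15; y_lin[8] = 3×3 = 9 → [10, 12, 20, 29, 36, 25, 24, 15, 9]. Circular (length 5): y[0] = 2×5 + 2×3 + 2×2 + 3×4 + 3×1 = 35; y[1] = 2×1 + 2×5 + 2×3 + 3×2 + 3×4 = 36; y[2] = 2×4 + 2×1 + 2×5 + 3×3 + 3×2 = 35; y[3] = 2×2 + 2×4 + 2×1 + 3×5 + 3×3 = 38; y[4] = 2×3 + 2×2 + 2×4 + 3×1 + 3×5 = 36 → [35, 36, 35, 38, 36]

Linear: [10, 12, 20, 29, 36, 25, 24, 15, 9], Circular: [35, 36, 35, 38, 36]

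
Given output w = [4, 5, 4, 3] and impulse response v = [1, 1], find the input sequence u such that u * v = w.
Deconvolve w=[4, 5, 4, 3] by v=[1, 1]. Since v[0]=1, solve forward: u[0] = w[0] / 1 = 4; u[1] = (w[1] - 4×1) / 1 = 1; u[2] = (w[2] - 1×1) / 1 = 3. So u = [4, 1, 3]. Check by forward convolution: w[0] = 4×1 = 4; w[1] = 4×1 + 1×1 = 5; w[2] = 1×1 + 3×1 = 4; w[3] = 3×1 = 3

[4, 1, 3]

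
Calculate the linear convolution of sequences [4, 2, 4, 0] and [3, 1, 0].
y[0] = 4×3 = 12; y[1] = 4×1 + 2×3 = 10; y[2] = 4×0 + 2×1 + 4×3 = 14; y[3] = 2×0 + 4×1 + 0×3 = 4; y[4] = 4×0 + 0×1 = 0; y[5] = 0×0 = 0

[12, 10, 14, 4, 0, 0]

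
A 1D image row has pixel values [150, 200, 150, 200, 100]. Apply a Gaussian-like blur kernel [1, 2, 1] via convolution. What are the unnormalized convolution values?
Convolve image row [150, 200, 150, 200, 100] with kernel [1, 2, 1]: y[0] = 150×1 = 150; y[1] = 150×2 + 200×1 = 500; y[2] = 150×1 + 200×2 + 150×1 = 700; y[3] = 200×1 + 150×2 + 200×1 = 700; y[4] = 150×1 + 200×2 + 100×1 = 650; y[5] = 200×1 + 100×2 = 400; y[6] = 100×1 = 100 → [150, 500, 700, 700, 650, 400, 100]. Normalization factor = sum(kernel) = 4.

[150, 500, 700, 700, 650, 400, 100]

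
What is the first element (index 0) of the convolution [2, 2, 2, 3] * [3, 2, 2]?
Use y[k] = Σ_i a[i]·b[k-i] at k=0. y[0] = 2×3 = 6

6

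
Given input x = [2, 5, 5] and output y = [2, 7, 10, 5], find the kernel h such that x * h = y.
Output length 4 = len(x) + len(h) - 1 ⇒ len(h) = 2. Solve h forward using h[k] = (y[k] - Σ_{i≥1} x[i]·h[k-i]) / x[0]: h[0] = y[0] / x[0] = 2 / 2 = 1; h[1] = (y[1] - 5×1) / x[0] = (7 - 5×1) / 2 = 1. So h = [1, 1]. Forward-check [2, 5, 5] * [1, 1]: y[0] = 2×1 = 2; y[1] = 2×1 + 5×1 = 7; y[2] = 5×1 + 5×1 = 10; y[3] = 5×1 = 5 → [2, 7, 10, 5] ✓

[1, 1]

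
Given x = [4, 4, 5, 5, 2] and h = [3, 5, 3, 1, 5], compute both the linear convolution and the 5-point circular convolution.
Linear: y_lin[0] = 4×3 = 12; y_lin[1] = 4×5 + 4×3 = 32; y_lin[2] = 4×3 + 4×5 + 5×3 = 47; y_lin[3] = 4×1 + 4×3 + 5×5 + 5×3 = 56; y_lin[4] = 4×5 + 4×1 + 5×3 + 5×5 + 2×3 = 70; y_lin[5] = 4×5 + 5×1 + 5×3 + 2×5 = 50; y_lin[6] = 5×5 + 5×1 + 2×3 = 36; y_lin[7] = 5×5 + 2×1 = 27; y_lin[8] = 2×5 = 10 → [12, 32, 47, 56, 70, 50, 36, 27, 10]. Circular (length 5): y[0] = 4×3 + 4×5 + 5×1 + 5×3 + 2×5 = 62; y[1] = 4×5 + 4×3 + 5×5 + 5×1 + 2×3 = 68; y[2] = 4×3 + 4×5 + 5×3 + 5×5 + 2×1 = 74; y[3] = 4×1 + 4×3 + 5×5 + 5×3 + 2×5 = 66; y[4] = 4×5 + 4×1 + 5×3 + 5×5 + 2×3 = 70 → [62, 68, 74, 66, 70]

Linear: [12, 32, 47, 56, 70, 50, 36, 27, 10], Circular: [62, 68, 74, 66, 70]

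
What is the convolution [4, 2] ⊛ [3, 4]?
y[0] = 4×3 = 12; y[1] = 4×4 + 2×3 = 22; y[2] = 2×4 = 8

[12, 22, 8]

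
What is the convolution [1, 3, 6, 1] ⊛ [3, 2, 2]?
y[0] = 1×3 = 3; y[1] = 1×2 + 3×3 = 11; y[2] = 1×2 + 3×2 + 6×3 = 26; y[3] = 3×2 + 6×2 + 1×3 = 21; y[4] = 6×2 + 1×2 = 14; y[5] = 1×2 = 2

[3, 11, 26, 21, 14, 2]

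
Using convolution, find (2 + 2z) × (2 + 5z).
Ascending coefficients: a = [2, 2], b = [2, 5]. c[0] = 2×2 = 4; c[1] = 2×5 + 2×2 = 14; c[2] = 2×5 = 10. Result coefficients: [4, 14, 10] → 4 + 14z + 10z^2

4 + 14z + 10z^2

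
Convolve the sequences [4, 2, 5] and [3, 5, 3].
y[0] = 4×3 = 12; y[1] = 4×5 + 2×3 = 26; y[2] = 4×3 + 2×5 + 5×3 = 37; y[3] = 2×3 + 5×5 = 31; y[4] = 5×3 = 15

[12, 26, 37, 31, 15]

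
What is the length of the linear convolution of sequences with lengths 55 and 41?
Linear/full convolution length: m + n - 1 = 55 + 41 - 1 = 95

95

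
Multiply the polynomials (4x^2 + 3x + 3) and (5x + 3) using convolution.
Ascending coefficients: a = [3, 3, 4], b = [3, 5]. c[0] = 3×3 = 9; c[1] = 3×5 + 3×3 = 24; c[2] = 3×5 + 4×3 = 27; c[3] = 4×5 = 20. Result coefficients: [9, 24, 27, 20] → 20x^3 + 27x^2 + 24x + 9

20x^3 + 27x^2 + 24x + 9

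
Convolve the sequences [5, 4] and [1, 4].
y[0] = 5×1 = 5; y[1] = 5×4 + 4×1 = 24; y[2] = 4×4 = 16

[5, 24, 16]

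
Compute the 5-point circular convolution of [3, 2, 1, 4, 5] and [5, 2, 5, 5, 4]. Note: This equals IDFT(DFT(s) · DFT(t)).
Either evaluate y[k] = Σ_j s[j]·t[(k-j) mod 5] directly, or use IDFT(DFT(s) · DFT(t)). y[0] = 3×5 + 2×4 + 1×5 + 4×5 + 5×2 = 58; y[1] = 3×2 + 2×5 + 1×4 + 4×5 + 5×5 = 65; y[2] = 3×5 + 2×2 + 1×5 + 4×4 + 5×5 = 65; y[3] = 3×5 + 2×5 + 1×2 + 4×5 + 5×4 = 67; y[4] = 3×4 + 2×5 + 1×5 + 4×2 + 5×5 = 60. Result: [58, 65, 65, 67, 60]

[58, 65, 65, 67, 60]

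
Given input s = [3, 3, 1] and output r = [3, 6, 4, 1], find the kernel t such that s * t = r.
Output length 4 = len(s) + len(t) - 1 ⇒ len(t) = 2. Solve t forward using t[k] = (r[k] - Σ_{i≥1} s[i]·t[k-i]) / s[0]: t[0] = r[0] / s[0] = 3 / 3 = 1; t[1] = (r[1] - 3×1) / s[0] = (6 - 3×1) / 3 = 1. So t = [1, 1]. Forward-check [3, 3, 1] * [1, 1]: r[0] = 3×1 = 3; r[1] = 3×1 + 3×1 = 6; r[2] = 3×1 + 1×1 = 4; r[3] = 1×1 = 1 → [3, 6, 4, 1] ✓

[1, 1]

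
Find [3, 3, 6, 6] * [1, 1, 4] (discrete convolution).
y[0] = 3×1 = 3; y[1] = 3×1 + 3×1 = 6; y[2] = 3×4 + 3×1 + 6×1 = 21; y[3] = 3×4 + 6×1 + 6×1 = 24; y[4] = 6×4 + 6×1 = 30; y[5] = 6×4 = 24

[3, 6, 21, 24, 30, 24]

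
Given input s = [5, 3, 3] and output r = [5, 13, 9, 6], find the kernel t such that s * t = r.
Output length 4 = len(s) + len(t) - 1 ⇒ len(t) = 2. Solve t forward using t[k] = (r[k] - Σ_{i≥1} s[i]·t[k-i]) / s[0]: t[0] = r[0] / s[0] = 5 / 5 = 1; t[1] = (r[1] - 3×1) / s[0] = (13 - 3×1) / 5 = 2. So t = [1, 2]. Forward-check [5, 3, 3] * [1, 2]: r[0] = 5×1 = 5; r[1] = 5×2 + 3×1 = 13; r[2] = 3×2 + 3×1 = 9; r[3] = 3×2 = 6 → [5, 13, 9, 6] ✓

[1, 2]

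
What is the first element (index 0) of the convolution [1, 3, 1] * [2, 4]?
Use y[k] = Σ_i a[i]·b[k-i] at k=0. y[0] = 1×2 = 2

2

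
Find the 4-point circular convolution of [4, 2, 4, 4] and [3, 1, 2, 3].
Use y[k] = Σ_j f[j]·g[(k-j) mod 4]. y[0] = 4×3 + 2×3 + 4×2 + 4×1 = 30; y[1] = 4×1 + 2×3 + 4×3 + 4×2 = 30; y[2] = 4×2 + 2×1 + 4×3 + 4×3 = 34; y[3] = 4×3 + 2×2 + 4×1 + 4×3 = 32. Result: [30, 30, 34, 32]

[30, 30, 34, 32]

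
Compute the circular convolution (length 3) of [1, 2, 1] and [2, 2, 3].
Use y[k] = Σ_j x[j]·h[(k-j) mod 3]. y[0] = 1×2 + 2×3 + 1×2 = 10; y[1] = 1×2 + 2×2 + 1×3 = 9; y[2] = 1×3 + 2×2 + 1×2 = 9. Result: [10, 9, 9]

[10, 9, 9]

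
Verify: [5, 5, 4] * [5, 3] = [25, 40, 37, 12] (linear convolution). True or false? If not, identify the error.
Recompute linear convolution of [5, 5, 4] and [5, 3]: y[0] = 5×5 = 25; y[1] = 5×3 + 5×5 = 40; y[2] = 5×3 + 4×5 = 35; y[3] = 4×3 = 12 → [25, 40, 35, 12]. Compare to given [25, 40, 37, 12]: they differ at index 2: given 37, correct 35, so answer: No

No. Error at index 2: given 37, correct 35.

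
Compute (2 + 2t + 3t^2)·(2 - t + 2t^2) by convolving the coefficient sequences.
Ascending coefficients: a = [2, 2, 3], b = [2, -1, 2]. c[0] = 2×2 = 4; c[1] = 2×-1 + 2×2 = 2; c[2] = 2×2 + 2×-1 + 3×2 = 8; c[3] = 2×2 + 3×-1 = 1; c[4] = 3×2 = 6. Result coefficients: [4, 2, 8, 1, 6] → 4 + 2t + 8t^2 + t^3 + 6t^4

4 + 2t + 8t^2 + t^3 + 6t^4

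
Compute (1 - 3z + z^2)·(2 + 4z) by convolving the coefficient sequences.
Ascending coefficients: a = [1, -3, 1], b = [2, 4]. c[0] = 1×2 = 2; c[1] = 1×4 + -3×2 = -2; c[2] = -3×4 + 1×2 = -10; c[3] = 1×4 = 4. Result coefficients: [2, -2, -10, 4] → 2 - 2z - 10z^2 + 4z^3

2 - 2z - 10z^2 + 4z^3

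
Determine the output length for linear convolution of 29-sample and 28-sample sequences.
Linear/full convolution length: m + n - 1 = 29 + 28 - 1 = 56

56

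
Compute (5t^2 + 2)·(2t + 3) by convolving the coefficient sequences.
Ascending coefficients: a = [2, 0, 5], b = [3, 2]. c[0] = 2×3 = 6; c[1] = 2×2 + 0×3 = 4; c[2] = 0×2 + 5×3 = 15; c[3] = 5×2 = 10. Result coefficients: [6, 4, 15, 10] → 10t^3 + 15t^2 + 4t + 6

10t^3 + 15t^2 + 4t + 6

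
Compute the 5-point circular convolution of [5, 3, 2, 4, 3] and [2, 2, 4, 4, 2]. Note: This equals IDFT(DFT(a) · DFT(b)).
Either evaluate y[k] = Σ_j a[j]·b[(k-j) mod 5] directly, or use IDFT(DFT(a) · DFT(b)). y[0] = 5×2 + 3×2 + 2×4 + 4×4 + 3×2 = 46; y[1] = 5×2 + 3×2 + 2×2 + 4×4 + 3×4 = 48; y[2] = 5×4 + 3×2 + 2×2 + 4×2 + 3×4 = 50; y[3] = 5×4 + 3×4 + 2×2 + 4×2 + 3×2 = 50; y[4] = 5×2 + 3×4 + 2×4 + 4×2 + 3×2 = 44. Result: [46, 48, 50, 50, 44]

[46, 48, 50, 50, 44]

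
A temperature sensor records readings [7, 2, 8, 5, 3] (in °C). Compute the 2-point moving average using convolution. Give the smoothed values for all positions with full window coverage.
2-point moving average kernel = [1, 1]. Apply in 'valid' mode (full window coverage): avg[0] = (7 + 2) / 2 = 4.5; avg[1] = (2 + 8) / 2 = 5.0; avg[2] = (8 + 5) / 2 = 6.5; avg[3] = (5 + 3) / 2 = 4.0. Smoothed values: [4.5, 5.0, 6.5, 4.0]

[4.5, 5.0, 6.5, 4.0]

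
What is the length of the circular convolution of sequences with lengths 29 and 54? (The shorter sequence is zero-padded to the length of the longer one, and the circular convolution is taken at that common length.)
Circular convolution (zero-padding the shorter input) has length max(m, n) = max(29, 54) = 54

54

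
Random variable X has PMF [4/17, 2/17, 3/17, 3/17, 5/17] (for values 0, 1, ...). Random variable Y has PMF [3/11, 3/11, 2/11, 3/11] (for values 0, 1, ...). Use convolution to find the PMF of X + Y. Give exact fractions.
P(X+Y=k) = Σ_i P(X=i)·P(Y=k-i) — a convolution of [4/17, 2/17, 3/17, 3/17, 5/17] and [3/11, 3/11, 2/11, 3/11]. P(X+Y=0) = (4/17)×(3/11) = 12/187; P(X+Y=1) = (4/17)×(3/11) + (2/17)×(3/11) = 12/187 + 6/187 = 18/187; P(X+Y=2) = (4/17)×(2/11) + (2/17)×(3/11) + (3/17)×(3/11) = 8/187 + 6/187 + 9/187 = 23/187; P(X+Y=3) = (4/17)×(3/11) + (2/17)×(2/11) + (3/17)×(3/11) + (3/17)×(3/11) = 12/187 + 4/187 + 9/187 + 9/187 = 2/11; P(X+Y=4) = (2/17)×(3/11) + (3/17)×(2/11) + (3/17)×(3/11) + (5/17)×(3/11) = 6/187 + 6/187 + 9/187 + 15/187 = 36/187; P(X+Y=5) = (3/17)×(3/11) + (3/17)×(2/11) + (5/17)×(3/11) = 9/187 + 6/187 + 15/187 = 30/187; P(X+Y=6) = (3/17)×(3/11) + (5/17)×(2/11) = 9/187 + 10/187 = 19/187; P(X+Y=7) = (5/17)×(3/11) = 15/187. PMF: [12/187, 18/187, 23/187, 2/11, 36/187, 30/187, 19/187, 15/187] (sums to 1 ✓)

[12/187, 18/187, 23/187, 2/11, 36/187, 30/187, 19/187, 15/187]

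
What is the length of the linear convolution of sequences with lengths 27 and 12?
Linear/full convolution length: m + n - 1 = 27 + 12 - 1 = 38

38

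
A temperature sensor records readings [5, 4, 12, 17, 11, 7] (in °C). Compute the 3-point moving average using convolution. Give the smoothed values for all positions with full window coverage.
3-point moving average kernel = [1, 1, 1]. Apply in 'valid' mode (full window coverage): avg[0] = (5 + 4 + 12) / 3 = 7.0; avg[1] = (4 + 12 + 17) / 3 = 11.0; avg[2] = (12 + 17 + 11) / 3 = 13.33; avg[3] = (17 + 11 + 7) / 3 = 11.67. Smoothed values: [7.0, 11.0, 13.33, 11.67]

[7.0, 11.0, 13.33, 11.67]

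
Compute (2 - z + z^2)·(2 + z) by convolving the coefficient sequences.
Ascending coefficients: a = [2, -1, 1], b = [2, 1]. c[0] = 2×2 = 4; c[1] = 2×1 + -1×2 = 0; c[2] = -1×1 + 1×2 = 1; c[3] = 1×1 = 1. Result coefficients: [4, 0, 1, 1] → 4 + z^2 + z^3

4 + z^2 + z^3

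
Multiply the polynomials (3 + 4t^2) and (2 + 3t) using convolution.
Ascending coefficients: a = [3, 0, 4], b = [2, 3]. c[0] = 3×2 = 6; c[1] = 3×3 + 0×2 = 9; c[2] = 0×3 + 4×2 = 8; c[3] = 4×3 = 12. Result coefficients: [6, 9, 8, 12] → 6 + 9t + 8t^2 + 12t^3

6 + 9t + 8t^2 + 12t^3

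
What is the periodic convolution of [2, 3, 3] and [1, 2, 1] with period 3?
Use y[k] = Σ_j s[j]·t[(k-j) mod 3]. y[0] = 2×1 + 3×1 + 3×2 = 11; y[1] = 2×2 + 3×1 + 3×1 = 10; y[2] = 2×1 + 3×2 + 3×1 = 11. Result: [11, 10, 11]

[11, 10, 11]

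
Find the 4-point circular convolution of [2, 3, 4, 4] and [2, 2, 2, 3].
Use y[k] = Σ_j u[j]·v[(k-j) mod 4]. y[0] = 2×2 + 3×3 + 4×2 + 4×2 = 29; y[1] = 2×2 + 3×2 + 4×3 + 4×2 = 30; y[2] = 2×2 + 3×2 + 4×2 + 4×3 = 30; y[3] = 2×3 + 3×2 + 4×2 + 4×2 = 28. Result: [29, 30, 30, 28]

[29, 30, 30, 28]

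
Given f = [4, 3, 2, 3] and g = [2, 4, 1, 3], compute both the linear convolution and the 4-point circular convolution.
Linear: y_lin[0] = 4×2 = 8; y_lin[1] = 4×4 + 3×2 = 22; y_lin[2] = 4×1 + 3×4 + 2×2 = 20; y_lin[3] = 4×3 + 3×1 + 2×4 + 3×2 = 29; y_lin[4] = 3×3 + 2×1 + 3×4 = 23; y_lin[5] = 2×3 + 3×1 = 9; y_lin[6] = 3×3 = 9 → [8, 22, 20, 29, 23, 9, 9]. Circular (length 4): y[0] = 4×2 + 3×3 + 2×1 + 3×4 = 31; y[1] = 4×4 + 3×2 + 2×3 + 3×1 = 31; y[2] = 4×1 + 3×4 + 2×2 + 3×3 = 29; y[3] = 4×3 + 3×1 + 2×4 + 3×2 = 29 → [31, 31, 29, 29]

Linear: [8, 22, 20, 29, 23, 9, 9], Circular: [31, 31, 29, 29]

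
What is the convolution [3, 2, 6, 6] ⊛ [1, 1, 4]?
y[0] = 3×1 = 3; y[1] = 3×1 + 2×1 = 5; y[2] = 3×4 + 2×1 + 6×1 = 20; y[3] = 2×4 + 6×1 + 6×1 = 20; y[4] = 6×4 + 6×1 = 30; y[5] = 6×4 = 24

[3, 5, 20, 20, 30, 24]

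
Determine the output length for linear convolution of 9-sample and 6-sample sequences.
Linear/full convolution length: m + n - 1 = 9 + 6 - 1 = 14

14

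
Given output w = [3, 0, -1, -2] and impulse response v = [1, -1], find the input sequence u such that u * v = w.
Deconvolve w=[3, 0, -1, -2] by v=[1, -1]. Since v[0]=1, solve forward: u[0] = w[0] / 1 = 3; u[1] = (w[1] - 3×-1) / 1 = 3; u[2] = (w[2] - 3×-1) / 1 = 2. So u = [3, 3, 2]. Check by forward convolution: w[0] = 3×1 = 3; w[1] = 3×-1 + 3×1 = 0; w[2] = 3×-1 + 2×1 = -1; w[3] = 2×-1 = -2

[3, 3, 2]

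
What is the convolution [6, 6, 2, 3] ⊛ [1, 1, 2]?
y[0] = 6×1 = 6; y[1] = 6×1 + 6×1 = 12; y[2] = 6×2 + 6×1 + 2×1 = 20; y[3] = 6×2 + 2×1 + 3×1 = 17; y[4] = 2×2 + 3×1 = 7; y[5] = 3×2 = 6

[6, 12, 20, 17, 7, 6]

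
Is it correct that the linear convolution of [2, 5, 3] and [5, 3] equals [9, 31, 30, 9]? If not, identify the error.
Recompute linear convolution of [2, 5, 3] and [5, 3]: y[0] = 2×5 = 10; y[1] = 2×3 + 5×5 = 31; y[2] = 5×3 + 3×5 = 30; y[3] = 3×3 = 9 → [10, 31, 30, 9]. Compare to given [9, 31, 30, 9]: they differ at index 0: given 9, correct 10, so answer: No

No. Error at index 0: given 9, correct 10.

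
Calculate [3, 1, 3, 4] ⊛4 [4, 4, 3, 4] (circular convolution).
Use y[k] = Σ_j f[j]·g[(k-j) mod 4]. y[0] = 3×4 + 1×4 + 3×3 + 4×4 = 41; y[1] = 3×4 + 1×4 + 3×4 + 4×3 = 40; y[2] = 3×3 + 1×4 + 3×4 + 4×4 = 41; y[3] = 3×4 + 1×3 + 3×4 + 4×4 = 43. Result: [41, 40, 41, 43]

[41, 40, 41, 43]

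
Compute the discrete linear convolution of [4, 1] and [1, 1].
y[0] = 4×1 = 4; y[1] = 4×1 + 1×1 = 5; y[2] = 1×1 = 1

[4, 5, 1]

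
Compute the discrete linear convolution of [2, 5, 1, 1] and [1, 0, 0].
y[0] = 2×1 = 2; y[1] = 2×0 + 5×1 = 5; y[2] = 2×0 + 5×0 + 1×1 = 1; y[3] = 5×0 + 1×0 + 1×1 = 1; y[4] = 1×0 + 1×0 = 0; y[5] = 1×0 = 0

[2, 5, 1, 1, 0, 0]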